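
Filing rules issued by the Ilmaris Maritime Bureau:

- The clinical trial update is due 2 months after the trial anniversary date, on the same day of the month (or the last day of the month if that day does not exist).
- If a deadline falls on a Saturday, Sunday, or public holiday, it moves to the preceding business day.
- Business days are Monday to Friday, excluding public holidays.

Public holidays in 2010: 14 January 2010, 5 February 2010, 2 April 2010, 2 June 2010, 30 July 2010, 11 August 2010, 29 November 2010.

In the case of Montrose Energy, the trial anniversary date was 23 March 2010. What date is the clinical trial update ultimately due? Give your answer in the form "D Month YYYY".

21 May 2010

2 months after 23 March 2010, on the same day of the month, is 23 May 2010.
23 May 2010 is a Sunday; the preceding business day is 21 May 2010 (Friday).
Deadline: 21 May 2010.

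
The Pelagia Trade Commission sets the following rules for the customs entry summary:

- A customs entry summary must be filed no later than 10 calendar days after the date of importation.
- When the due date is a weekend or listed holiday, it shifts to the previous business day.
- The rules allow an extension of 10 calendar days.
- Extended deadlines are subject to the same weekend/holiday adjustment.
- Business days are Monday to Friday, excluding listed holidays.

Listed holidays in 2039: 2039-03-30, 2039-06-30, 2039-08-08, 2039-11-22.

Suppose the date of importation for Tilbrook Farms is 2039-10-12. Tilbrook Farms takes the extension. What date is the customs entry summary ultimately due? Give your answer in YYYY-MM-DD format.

From 2039-10-12, 10 calendar days later is 2039-10-22.
2039-10-22 falls on a Saturday. Rolling to the preceding business day gives 2039-10-21, a Friday.
Applying the 10-calendar-day extension: 2039-10-21 + 10 days = 2039-10-31.
Since 2039-10-31 is a Monday and not a holiday, the date is unchanged.
The final due date is 2039-10-31.

2039-10-31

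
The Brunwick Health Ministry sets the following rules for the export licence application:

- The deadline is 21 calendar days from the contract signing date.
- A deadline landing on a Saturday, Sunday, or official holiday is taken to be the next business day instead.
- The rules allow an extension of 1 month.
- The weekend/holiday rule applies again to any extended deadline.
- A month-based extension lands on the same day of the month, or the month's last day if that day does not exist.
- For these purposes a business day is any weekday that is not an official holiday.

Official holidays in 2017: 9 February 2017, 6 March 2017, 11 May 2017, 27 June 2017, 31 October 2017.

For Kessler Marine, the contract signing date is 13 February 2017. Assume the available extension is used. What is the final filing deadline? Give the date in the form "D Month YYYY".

From 13 February 2017, 21 calendar days later is 6 March 2017.
6 March 2017 is a listed holiday, so it moves to the next business day, 7 March 2017 (Tuesday).
Applying the 1 month extension: 1 month after 7 March 2017 is 7 April 2017.
7 April 2017 (Friday) is already a business day.
Final deadline: 7 April 2017.

7 April 2017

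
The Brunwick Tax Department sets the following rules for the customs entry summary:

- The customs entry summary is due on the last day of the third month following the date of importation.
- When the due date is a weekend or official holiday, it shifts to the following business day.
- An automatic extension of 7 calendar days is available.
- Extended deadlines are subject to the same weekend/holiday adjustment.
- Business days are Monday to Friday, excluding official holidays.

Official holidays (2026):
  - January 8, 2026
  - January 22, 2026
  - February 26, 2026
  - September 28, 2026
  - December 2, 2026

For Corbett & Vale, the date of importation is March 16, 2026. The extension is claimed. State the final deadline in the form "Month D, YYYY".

The third month after March 16, 2026 is June 2026, whose last day is June 30, 2026.
June 30, 2026 falls on a Tuesday, which is a business day, so no adjustment is needed.
The 7-calendar-day extension moves the deadline from June 30, 2026 to July 7, 2026.
July 7, 2026 (Tuesday) is already a business day.
Final deadline: July 7, 2026.

July 7, 2026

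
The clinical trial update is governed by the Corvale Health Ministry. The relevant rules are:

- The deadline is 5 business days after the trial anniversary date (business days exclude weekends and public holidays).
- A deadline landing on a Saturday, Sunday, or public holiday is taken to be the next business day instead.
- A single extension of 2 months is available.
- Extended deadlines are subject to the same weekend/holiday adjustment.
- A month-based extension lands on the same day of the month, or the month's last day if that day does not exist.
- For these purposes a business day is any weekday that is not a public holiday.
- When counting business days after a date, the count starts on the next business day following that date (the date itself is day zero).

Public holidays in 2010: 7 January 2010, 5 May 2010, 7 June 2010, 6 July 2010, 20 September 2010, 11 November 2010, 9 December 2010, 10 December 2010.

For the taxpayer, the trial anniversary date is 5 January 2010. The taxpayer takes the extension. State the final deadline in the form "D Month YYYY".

15 March 2010

Starting the day after 5 January 2010 and counting 5 business days lands on 13 January 2010.
13 January 2010 (Wednesday) is already a business day.
Add 2 months to 13 January 2010: 13 March 2010.
Because 13 March 2010 is a Saturday, the deadline becomes 15 March 2010 (Monday).
So the filing is due 15 March 2010.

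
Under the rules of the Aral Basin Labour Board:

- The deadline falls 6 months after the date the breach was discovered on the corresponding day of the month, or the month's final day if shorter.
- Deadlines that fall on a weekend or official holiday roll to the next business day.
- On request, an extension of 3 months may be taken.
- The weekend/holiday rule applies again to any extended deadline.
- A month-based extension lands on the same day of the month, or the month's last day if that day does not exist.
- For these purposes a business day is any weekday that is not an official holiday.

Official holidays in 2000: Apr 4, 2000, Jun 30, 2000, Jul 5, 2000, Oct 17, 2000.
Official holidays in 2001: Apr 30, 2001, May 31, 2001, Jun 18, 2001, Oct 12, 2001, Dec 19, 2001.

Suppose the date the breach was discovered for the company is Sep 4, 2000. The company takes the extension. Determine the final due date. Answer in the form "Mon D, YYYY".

6 months from Sep 4, 2000 is Mar 4, 2001.
Mar 4, 2001 is a Sunday, so it moves to the next business day, Mar 5, 2001 (Monday).
Add 3 months to Mar 5, 2001: Jun 5, 2001.
Jun 5, 2001 falls on a Tuesday, which is a business day, so no adjustment is needed.
So the filing is due Jun 5, 2001.

Jun 5, 2001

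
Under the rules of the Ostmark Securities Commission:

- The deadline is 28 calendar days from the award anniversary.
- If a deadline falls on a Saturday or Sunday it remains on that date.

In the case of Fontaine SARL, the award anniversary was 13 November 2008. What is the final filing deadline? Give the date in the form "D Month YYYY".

11 December 2008

Adding 28 calendar days to 13 November 2008 gives 11 December 2008.
11 December 2008 is a Thursday; no weekend or holiday adjustment applies.
So the filing is due 11 December 2008.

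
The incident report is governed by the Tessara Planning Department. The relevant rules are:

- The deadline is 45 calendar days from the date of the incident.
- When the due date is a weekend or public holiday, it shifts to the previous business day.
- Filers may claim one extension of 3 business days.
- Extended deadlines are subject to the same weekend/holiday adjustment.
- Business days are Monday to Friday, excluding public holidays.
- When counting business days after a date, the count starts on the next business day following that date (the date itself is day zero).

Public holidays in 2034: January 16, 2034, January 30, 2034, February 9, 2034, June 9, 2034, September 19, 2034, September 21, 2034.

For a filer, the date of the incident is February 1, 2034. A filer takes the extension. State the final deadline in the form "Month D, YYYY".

March 22, 2034

Trigger date February 1, 2034 + 45 calendar days = March 18, 2034.
Because March 18, 2034 is a Saturday, the deadline becomes March 17, 2034 (Friday).
Applying the 3-business-day extension: 3 business days after March 17, 2034 is March 22, 2034.
March 22, 2034 falls on a Wednesday, which is a business day, so no adjustment is needed.
Deadline: March 22, 2034.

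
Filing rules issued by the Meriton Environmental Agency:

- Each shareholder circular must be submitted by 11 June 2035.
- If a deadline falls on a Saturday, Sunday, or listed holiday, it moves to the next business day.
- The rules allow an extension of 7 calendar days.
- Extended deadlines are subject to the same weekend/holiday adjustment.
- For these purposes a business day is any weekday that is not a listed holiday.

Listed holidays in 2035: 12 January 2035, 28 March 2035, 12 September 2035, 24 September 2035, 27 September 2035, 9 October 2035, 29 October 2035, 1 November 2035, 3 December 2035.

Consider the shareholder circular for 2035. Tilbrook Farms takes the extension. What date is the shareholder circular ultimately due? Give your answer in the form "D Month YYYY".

18 June 2035

The statutory due date is 11 June 2035.
Since 11 June 2035 is a Monday and not a holiday, the date is unchanged.
The 7-calendar-day extension moves the deadline from 11 June 2035 to 18 June 2035.
Since 18 June 2035 is a Monday and not a holiday, the date is unchanged.
So the filing is due 18 June 2035.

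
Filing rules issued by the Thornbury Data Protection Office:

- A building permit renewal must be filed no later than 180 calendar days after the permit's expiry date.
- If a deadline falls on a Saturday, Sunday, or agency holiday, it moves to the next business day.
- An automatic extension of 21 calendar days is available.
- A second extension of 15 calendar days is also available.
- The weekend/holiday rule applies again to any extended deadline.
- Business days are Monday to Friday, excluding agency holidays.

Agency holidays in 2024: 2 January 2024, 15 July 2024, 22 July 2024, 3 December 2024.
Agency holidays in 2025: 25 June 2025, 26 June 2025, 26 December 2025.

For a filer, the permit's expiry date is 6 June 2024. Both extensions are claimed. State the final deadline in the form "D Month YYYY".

9 January 2025

Trigger date 6 June 2024 + 180 calendar days = 3 December 2024.
3 December 2024 falls on a listed holiday. Rolling to the next business day gives 4 December 2024, a Wednesday.
The 21-calendar-day extension moves the deadline from 4 December 2024 to 25 December 2024.
25 December 2024 falls on a Wednesday, which is a business day, so no adjustment is needed.
The 15-calendar-day extension moves the deadline from 25 December 2024 to 9 January 2025.
9 January 2025 (Thursday) is already a business day.
Final deadline: 9 January 2025.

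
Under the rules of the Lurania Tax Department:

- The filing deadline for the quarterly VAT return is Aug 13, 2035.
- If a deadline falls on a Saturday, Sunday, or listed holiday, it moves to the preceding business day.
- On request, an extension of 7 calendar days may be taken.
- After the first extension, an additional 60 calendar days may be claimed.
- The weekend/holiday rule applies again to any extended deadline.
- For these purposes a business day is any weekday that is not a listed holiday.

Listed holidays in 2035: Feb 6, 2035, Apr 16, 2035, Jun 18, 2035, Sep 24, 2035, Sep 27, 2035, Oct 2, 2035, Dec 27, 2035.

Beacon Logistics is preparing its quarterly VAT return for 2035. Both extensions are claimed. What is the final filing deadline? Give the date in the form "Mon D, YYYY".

Oct 19, 2035

Start from the fixed due date, Aug 13, 2035.
Aug 13, 2035 falls on a Monday, which is a business day, so no adjustment is needed.
Add the 7 calendar-day extension to Aug 13, 2035: Aug 20, 2035.
Aug 20, 2035 is a Monday and not a listed holiday, so it stands.
With the 60-day extension, Aug 20, 2035 becomes Oct 19, 2035.
Since Oct 19, 2035 is a Friday and not a holiday, the date is unchanged.
Final deadline: Oct 19, 2035.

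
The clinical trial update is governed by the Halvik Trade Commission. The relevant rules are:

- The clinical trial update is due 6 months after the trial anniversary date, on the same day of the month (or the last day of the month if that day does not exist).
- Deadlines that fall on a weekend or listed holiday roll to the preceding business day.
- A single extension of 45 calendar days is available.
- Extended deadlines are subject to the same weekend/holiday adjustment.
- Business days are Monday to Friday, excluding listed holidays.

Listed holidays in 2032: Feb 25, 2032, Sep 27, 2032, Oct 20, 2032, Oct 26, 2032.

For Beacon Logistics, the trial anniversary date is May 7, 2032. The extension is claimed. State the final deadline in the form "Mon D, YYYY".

6 months from May 7, 2032 is Nov 7, 2032.
Nov 7, 2032 is a Sunday, so it moves to the preceding business day, Nov 5, 2032 (Friday).
The 45-calendar-day extension moves the deadline from Nov 5, 2032 to Dec 20, 2032.
Dec 20, 2032 is a Monday and not a listed holiday, so it stands.
Deadline: Dec 20, 2032.

Dec 20, 2032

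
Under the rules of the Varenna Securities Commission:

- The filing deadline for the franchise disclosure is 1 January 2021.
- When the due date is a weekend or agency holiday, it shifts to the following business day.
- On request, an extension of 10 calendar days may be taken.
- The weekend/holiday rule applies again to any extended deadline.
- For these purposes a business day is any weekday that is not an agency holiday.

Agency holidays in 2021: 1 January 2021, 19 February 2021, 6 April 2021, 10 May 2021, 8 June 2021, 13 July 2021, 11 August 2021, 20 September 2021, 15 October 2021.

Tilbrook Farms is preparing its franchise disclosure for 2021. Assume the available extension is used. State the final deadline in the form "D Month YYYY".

The stated deadline is 1 January 2021.
Because 1 January 2021 is a listed holiday, the deadline becomes 4 January 2021 (Monday).
With the 10-day extension, 4 January 2021 becomes 14 January 2021.
14 January 2021 falls on a Thursday, which is a business day, so no adjustment is needed.
So the filing is due 14 January 2021.

14 January 2021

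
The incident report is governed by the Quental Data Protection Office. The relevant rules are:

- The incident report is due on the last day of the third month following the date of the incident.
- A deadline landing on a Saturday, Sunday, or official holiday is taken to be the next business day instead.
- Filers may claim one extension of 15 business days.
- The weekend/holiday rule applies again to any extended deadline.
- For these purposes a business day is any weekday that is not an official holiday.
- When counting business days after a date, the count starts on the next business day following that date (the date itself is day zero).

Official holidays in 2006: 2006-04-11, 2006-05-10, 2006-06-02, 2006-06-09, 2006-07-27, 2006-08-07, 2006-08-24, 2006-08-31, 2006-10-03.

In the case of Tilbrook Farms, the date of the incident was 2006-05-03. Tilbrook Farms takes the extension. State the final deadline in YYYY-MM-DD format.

3 months after 2006-05-03 falls in August 2006; the last day of that month is 2006-08-31.
2006-08-31 is a listed holiday, so it moves to the next business day, 2006-09-01 (Friday).
The 15-business-day extension runs from 2006-09-01 to 2006-09-22.
2006-09-22 is a Friday and not a listed holiday, so it stands.
So the filing is due 2006-09-22.

2006-09-22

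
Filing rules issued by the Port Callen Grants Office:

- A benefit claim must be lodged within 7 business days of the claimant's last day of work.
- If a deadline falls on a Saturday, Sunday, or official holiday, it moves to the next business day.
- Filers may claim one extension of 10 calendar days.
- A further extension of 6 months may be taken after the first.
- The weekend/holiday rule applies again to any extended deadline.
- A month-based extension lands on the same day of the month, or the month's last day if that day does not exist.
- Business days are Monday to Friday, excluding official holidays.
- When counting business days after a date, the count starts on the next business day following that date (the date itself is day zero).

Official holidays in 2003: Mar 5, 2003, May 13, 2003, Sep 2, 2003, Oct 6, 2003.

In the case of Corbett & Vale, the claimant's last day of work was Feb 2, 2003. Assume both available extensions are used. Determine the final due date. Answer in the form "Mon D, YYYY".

Aug 21, 2003

Counting 7 business days after Feb 2, 2003 (skipping weekends and listed holidays) reaches Feb 11, 2003.
Since Feb 11, 2003 is a Tuesday and not a holiday, the date is unchanged.
With the 10-day extension, Feb 11, 2003 becomes Feb 21, 2003.
Feb 21, 2003 is a Friday and not a listed holiday, so it stands.
The 6 months extension carries Feb 21, 2003 to Aug 21, 2003.
Aug 21, 2003 falls on a Thursday, which is a business day, so no adjustment is needed.
The final due date is Aug 21, 2003.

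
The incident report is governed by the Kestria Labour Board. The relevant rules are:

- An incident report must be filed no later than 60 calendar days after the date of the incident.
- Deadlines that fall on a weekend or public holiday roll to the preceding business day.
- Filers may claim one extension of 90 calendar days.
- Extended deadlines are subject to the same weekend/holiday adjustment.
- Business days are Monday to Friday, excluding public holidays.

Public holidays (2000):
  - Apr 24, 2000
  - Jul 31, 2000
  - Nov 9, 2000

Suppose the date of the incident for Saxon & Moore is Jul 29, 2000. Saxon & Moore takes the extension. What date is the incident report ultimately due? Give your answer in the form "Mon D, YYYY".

Trigger date Jul 29, 2000 + 60 calendar days = Sep 27, 2000.
Sep 27, 2000 falls on a Wednesday, which is a business day, so no adjustment is needed.
Add the 90 calendar-day extension to Sep 27, 2000: Dec 26, 2000.
Dec 26, 2000 falls on a Tuesday, which is a business day, so no adjustment is needed.
So the filing is due Dec 26, 2000.

Dec 26, 2000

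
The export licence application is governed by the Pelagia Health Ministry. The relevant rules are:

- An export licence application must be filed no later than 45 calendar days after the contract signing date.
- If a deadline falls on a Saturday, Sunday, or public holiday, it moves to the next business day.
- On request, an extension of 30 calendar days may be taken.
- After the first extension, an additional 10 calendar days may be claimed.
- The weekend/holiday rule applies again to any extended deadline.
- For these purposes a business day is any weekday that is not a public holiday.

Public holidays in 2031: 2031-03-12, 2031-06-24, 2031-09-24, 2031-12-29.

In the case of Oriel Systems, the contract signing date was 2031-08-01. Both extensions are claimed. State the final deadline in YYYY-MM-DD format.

From 2031-08-01, 45 calendar days later is 2031-09-15.
Since 2031-09-15 is a Monday and not a holiday, the date is unchanged.
The 30-calendar-day extension moves the deadline from 2031-09-15 to 2031-10-15.
2031-10-15 is a Wednesday and not a listed holiday, so it stands.
With the 10-day extension, 2031-10-15 becomes 2031-10-25.
2031-10-25 is a Saturday, so it moves to the next business day, 2031-10-27 (Monday).
The final due date is 2031-10-27.

2031-10-27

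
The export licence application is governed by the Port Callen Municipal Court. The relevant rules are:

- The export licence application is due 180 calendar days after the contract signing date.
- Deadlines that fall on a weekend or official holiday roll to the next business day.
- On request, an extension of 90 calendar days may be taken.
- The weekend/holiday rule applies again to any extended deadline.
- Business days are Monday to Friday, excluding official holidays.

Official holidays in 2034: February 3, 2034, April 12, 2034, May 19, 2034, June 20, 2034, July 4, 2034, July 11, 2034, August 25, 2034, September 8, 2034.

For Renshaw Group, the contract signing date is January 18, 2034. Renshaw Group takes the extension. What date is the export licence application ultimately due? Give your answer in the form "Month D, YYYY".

Trigger date January 18, 2034 + 180 calendar days = July 17, 2034.
July 17, 2034 (Monday) is already a business day.
The 90-calendar-day extension moves the deadline from July 17, 2034 to October 15, 2034.
October 15, 2034 falls on a Sunday. Rolling to the next business day gives October 16, 2034, a Monday.
Final deadline: October 16, 2034.

October 16, 2034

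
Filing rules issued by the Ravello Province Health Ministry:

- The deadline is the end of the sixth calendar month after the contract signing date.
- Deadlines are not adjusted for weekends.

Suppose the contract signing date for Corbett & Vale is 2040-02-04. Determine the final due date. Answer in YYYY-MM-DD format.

2040-08-31

The sixth month after 2040-02-04 is August 2040, whose last day is 2040-08-31.
2040-08-31 falls on a Friday. The rules make no weekend/holiday allowance, so it remains 2040-08-31.
The final due date is 2040-08-31.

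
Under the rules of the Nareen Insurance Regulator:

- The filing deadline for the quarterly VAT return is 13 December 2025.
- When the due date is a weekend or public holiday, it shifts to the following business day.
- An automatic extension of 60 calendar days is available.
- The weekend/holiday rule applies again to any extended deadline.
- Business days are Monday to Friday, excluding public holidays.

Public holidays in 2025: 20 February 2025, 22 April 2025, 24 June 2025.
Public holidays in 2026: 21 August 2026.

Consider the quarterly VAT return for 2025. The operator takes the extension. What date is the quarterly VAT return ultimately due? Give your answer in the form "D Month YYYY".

The statutory due date is 13 December 2025.
13 December 2025 falls on a Saturday. Rolling to the next business day gives 15 December 2025, a Monday.
Applying the 60-calendar-day extension: 15 December 2025 + 60 days = 13 February 2026.
13 February 2026 falls on a Friday, which is a business day, so no adjustment is needed.
So the filing is due 13 February 2026.

13 February 2026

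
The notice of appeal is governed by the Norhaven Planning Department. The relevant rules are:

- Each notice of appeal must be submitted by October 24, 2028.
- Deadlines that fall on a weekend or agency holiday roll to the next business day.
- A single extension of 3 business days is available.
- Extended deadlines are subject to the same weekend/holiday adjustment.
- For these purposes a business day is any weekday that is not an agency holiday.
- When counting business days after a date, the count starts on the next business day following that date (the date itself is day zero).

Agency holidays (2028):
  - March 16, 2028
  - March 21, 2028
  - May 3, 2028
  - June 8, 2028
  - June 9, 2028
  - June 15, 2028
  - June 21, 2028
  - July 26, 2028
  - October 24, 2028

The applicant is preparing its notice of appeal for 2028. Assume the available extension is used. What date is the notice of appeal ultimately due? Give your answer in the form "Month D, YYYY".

October 30, 2028

The stated deadline is October 24, 2028.
October 24, 2028 is a listed holiday, so it moves to the next business day, October 25, 2028 (Wednesday).
Counting 3 further business days from October 25, 2028 reaches October 30, 2028.
October 30, 2028 (Monday) is already a business day.
Deadline: October 30, 2028.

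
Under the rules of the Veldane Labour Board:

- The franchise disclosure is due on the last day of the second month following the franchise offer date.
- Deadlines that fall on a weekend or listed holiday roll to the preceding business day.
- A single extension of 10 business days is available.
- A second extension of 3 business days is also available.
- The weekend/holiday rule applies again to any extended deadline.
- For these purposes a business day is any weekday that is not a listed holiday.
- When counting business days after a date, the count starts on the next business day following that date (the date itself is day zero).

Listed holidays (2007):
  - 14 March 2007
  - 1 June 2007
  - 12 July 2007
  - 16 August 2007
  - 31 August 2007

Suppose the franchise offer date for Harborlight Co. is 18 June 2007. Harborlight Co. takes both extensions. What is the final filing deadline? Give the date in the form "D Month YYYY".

2 months after 18 June 2007 is August 2007; that month ends on 31 August 2007.
31 August 2007 falls on a listed holiday. Rolling to the preceding business day gives 30 August 2007, a Thursday.
Counting 10 further business days from 30 August 2007 reaches 14 September 2007.
Since 14 September 2007 is a Friday and not a holiday, the date is unchanged.
Applying the 3-business-day extension: 3 business days after 14 September 2007 is 19 September 2007.
19 September 2007 is a Wednesday and not a listed holiday, so it stands.
Deadline: 19 September 2007.

19 September 2007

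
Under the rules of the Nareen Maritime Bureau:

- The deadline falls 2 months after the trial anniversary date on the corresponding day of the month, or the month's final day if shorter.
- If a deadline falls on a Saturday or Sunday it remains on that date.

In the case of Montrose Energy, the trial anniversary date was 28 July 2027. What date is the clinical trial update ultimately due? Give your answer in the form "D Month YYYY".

28 September 2027

2 months after 28 July 2027, on the same day of the month, is 28 September 2027.
28 September 2027 is a Tuesday; no weekend or holiday adjustment applies.
Final deadline: 28 September 2027.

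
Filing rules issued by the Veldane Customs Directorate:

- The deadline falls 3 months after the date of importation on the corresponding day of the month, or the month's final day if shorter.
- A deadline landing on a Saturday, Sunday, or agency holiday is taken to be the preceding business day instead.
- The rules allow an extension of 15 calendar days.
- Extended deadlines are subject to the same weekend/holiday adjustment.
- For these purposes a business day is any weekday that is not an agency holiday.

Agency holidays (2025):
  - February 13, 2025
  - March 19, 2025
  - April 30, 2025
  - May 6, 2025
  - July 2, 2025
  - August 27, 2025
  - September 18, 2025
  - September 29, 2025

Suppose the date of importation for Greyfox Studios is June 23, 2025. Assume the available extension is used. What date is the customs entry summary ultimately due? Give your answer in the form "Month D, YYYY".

October 8, 2025

3 months after June 23, 2025, on the same day of the month, is September 23, 2025.
September 23, 2025 falls on a Tuesday, which is a business day, so no adjustment is needed.
With the 15-day extension, September 23, 2025 becomes October 8, 2025.
October 8, 2025 falls on a Wednesday, which is a business day, so no adjustment is needed.
Deadline: October 8, 2025.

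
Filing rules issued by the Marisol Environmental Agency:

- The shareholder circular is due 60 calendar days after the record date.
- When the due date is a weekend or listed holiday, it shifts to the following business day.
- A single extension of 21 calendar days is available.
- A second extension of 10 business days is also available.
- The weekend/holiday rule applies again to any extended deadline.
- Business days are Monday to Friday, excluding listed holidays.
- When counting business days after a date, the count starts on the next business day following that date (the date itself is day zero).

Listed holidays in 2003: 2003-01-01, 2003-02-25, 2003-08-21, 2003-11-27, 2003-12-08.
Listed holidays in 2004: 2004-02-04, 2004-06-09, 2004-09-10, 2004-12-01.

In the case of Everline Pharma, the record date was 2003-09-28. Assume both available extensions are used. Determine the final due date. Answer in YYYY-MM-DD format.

Trigger date 2003-09-28 + 60 calendar days = 2003-11-27.
2003-11-27 is a listed holiday; the next business day is 2003-11-28 (Friday).
Applying the 21-calendar-day extension: 2003-11-28 + 21 days = 2003-12-19.
2003-12-19 (Friday) is already a business day.
The 10-business-day extension runs from 2003-12-19 to 2004-01-02.
2004-01-02 (Friday) is already a business day.
So the filing is due 2004-01-02.

2004-01-02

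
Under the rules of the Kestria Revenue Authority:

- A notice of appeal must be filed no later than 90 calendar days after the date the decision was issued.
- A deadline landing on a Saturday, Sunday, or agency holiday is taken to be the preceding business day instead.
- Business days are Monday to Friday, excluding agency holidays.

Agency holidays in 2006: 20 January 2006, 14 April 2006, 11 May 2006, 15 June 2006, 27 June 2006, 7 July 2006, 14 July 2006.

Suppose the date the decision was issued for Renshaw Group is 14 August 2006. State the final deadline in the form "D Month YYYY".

10 November 2006

From 14 August 2006, 90 calendar days later is 12 November 2006.
Because 12 November 2006 is a Sunday, the deadline becomes 10 November 2006 (Friday).
The final due date is 10 November 2006.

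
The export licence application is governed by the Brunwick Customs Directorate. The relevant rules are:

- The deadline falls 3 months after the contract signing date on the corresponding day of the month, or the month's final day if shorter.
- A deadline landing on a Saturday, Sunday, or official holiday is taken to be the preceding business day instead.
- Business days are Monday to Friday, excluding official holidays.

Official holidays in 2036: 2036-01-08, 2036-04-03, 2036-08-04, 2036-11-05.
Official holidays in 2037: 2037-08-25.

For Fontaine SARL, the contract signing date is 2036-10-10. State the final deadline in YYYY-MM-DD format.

2037-01-09

3 months from 2036-10-10 is 2037-01-10.
2037-01-10 is a Saturday, so it moves to the preceding business day, 2037-01-09 (Friday).
Deadline: 2037-01-09.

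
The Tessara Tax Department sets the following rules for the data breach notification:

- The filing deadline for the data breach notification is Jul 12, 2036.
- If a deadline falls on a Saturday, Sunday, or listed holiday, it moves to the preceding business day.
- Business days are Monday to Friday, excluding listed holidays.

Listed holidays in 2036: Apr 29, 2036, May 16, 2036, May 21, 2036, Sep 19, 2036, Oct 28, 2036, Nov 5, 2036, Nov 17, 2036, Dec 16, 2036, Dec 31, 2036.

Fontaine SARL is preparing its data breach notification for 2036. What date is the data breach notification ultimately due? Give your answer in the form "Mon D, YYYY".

Jul 11, 2036

The statutory due date is Jul 12, 2036.
Jul 12, 2036 is a Saturday, so it moves to the preceding business day, Jul 11, 2036 (Friday).
So the filing is due Jul 11, 2036.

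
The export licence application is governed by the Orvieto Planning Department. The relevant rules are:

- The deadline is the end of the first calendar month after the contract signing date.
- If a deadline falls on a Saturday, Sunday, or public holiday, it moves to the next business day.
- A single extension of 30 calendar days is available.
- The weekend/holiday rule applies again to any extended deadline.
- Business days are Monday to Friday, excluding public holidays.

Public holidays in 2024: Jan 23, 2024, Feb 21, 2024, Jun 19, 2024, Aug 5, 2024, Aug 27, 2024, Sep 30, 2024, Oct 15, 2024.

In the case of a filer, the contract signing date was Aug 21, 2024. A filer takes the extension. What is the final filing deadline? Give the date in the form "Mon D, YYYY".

Oct 31, 2024

1 month after Aug 21, 2024 is September 2024; that month ends on Sep 30, 2024.
Sep 30, 2024 is a listed holiday, so it moves to the next business day, Oct 1, 2024 (Tuesday).
Add the 30 calendar-day extension to Oct 1, 2024: Oct 31, 2024.
Oct 31, 2024 is a Thursday and not a listed holiday, so it stands.
So the filing is due Oct 31, 2024.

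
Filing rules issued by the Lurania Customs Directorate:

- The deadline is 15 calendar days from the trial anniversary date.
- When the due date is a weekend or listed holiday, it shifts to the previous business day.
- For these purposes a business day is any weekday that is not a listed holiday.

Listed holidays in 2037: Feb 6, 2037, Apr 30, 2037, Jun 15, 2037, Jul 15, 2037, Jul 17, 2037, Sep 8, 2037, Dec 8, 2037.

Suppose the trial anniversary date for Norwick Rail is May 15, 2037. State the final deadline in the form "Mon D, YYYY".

May 29, 2037

Trigger date May 15, 2037 + 15 calendar days = May 30, 2037.
May 30, 2037 is a Saturday; the preceding business day is May 29, 2037 (Friday).
Final deadline: May 29, 2037.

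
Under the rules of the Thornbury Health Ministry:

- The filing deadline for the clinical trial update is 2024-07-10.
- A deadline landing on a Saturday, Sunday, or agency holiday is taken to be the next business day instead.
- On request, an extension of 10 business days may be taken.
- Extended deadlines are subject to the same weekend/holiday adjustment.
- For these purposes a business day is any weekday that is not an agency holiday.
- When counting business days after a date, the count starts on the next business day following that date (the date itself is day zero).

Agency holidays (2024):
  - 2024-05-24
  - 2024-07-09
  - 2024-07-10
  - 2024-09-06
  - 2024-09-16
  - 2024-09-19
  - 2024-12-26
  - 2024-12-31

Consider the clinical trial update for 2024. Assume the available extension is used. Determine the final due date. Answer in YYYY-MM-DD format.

The statutory due date is 2024-07-10.
2024-07-10 is a listed holiday; the next business day is 2024-07-11 (Thursday).
Applying the 10-business-day extension: 10 business days after 2024-07-11 is 2024-07-25.
Since 2024-07-25 is a Thursday and not a holiday, the date is unchanged.
Deadline: 2024-07-25.

2024-07-25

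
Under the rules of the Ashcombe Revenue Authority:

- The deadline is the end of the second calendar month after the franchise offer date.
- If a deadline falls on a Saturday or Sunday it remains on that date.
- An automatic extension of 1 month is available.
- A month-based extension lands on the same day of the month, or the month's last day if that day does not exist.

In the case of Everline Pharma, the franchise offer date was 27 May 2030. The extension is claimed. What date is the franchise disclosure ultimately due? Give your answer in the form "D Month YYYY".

31 August 2030

2 months after 27 May 2030 is July 2030; that month ends on 31 July 2030.
31 July 2030 falls on a Wednesday. The rules make no weekend/holiday allowance, so it remains 31 July 2030.
Add 1 month to 31 July 2030: 31 August 2030.
No adjustment is made for weekends or holidays, so 31 August 2030 stands.
So the filing is due 31 August 2030.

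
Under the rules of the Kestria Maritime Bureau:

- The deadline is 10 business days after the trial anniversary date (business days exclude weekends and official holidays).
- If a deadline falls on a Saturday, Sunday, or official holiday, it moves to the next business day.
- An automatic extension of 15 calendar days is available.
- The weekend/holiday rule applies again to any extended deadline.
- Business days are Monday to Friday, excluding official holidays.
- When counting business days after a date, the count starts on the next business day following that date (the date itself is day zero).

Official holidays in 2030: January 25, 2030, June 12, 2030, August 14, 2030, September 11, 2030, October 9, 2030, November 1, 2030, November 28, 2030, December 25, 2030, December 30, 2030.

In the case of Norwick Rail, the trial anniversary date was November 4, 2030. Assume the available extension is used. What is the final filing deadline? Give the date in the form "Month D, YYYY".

December 3, 2030

10 business days after November 4, 2030, excluding weekends and holidays, is November 18, 2030.
November 18, 2030 is a Monday and not a listed holiday, so it stands.
Applying the 15-calendar-day extension: November 18, 2030 + 15 days = December 3, 2030.
December 3, 2030 is a Tuesday and not a listed holiday, so it stands.
Deadline: December 3, 2030.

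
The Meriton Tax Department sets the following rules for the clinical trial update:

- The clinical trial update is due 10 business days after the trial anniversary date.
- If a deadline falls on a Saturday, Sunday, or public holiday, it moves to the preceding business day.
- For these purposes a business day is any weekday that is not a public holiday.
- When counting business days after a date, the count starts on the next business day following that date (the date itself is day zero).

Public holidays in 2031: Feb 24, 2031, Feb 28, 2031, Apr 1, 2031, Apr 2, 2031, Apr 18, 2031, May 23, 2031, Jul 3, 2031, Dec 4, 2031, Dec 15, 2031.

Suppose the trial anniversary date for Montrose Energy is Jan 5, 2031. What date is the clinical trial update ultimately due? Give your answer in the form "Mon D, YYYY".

Counting 10 business days after Jan 5, 2031 (skipping weekends and listed holidays) reaches Jan 17, 2031.
Since Jan 17, 2031 is a Friday and not a holiday, the date is unchanged.
So the filing is due Jan 17, 2031.

Jan 17, 2031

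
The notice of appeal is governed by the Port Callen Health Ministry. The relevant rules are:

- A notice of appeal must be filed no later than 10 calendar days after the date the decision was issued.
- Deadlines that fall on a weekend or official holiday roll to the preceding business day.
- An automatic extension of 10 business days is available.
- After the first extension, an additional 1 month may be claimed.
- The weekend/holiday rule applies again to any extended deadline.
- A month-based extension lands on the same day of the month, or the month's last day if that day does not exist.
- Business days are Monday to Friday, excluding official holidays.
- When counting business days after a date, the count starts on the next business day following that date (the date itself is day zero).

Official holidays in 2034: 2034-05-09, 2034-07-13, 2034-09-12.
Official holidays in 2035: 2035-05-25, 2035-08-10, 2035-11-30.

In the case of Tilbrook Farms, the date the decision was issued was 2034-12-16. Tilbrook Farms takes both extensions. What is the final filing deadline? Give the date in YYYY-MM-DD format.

10 calendar days after 2034-12-16 is 2034-12-26.
2034-12-26 is a Tuesday and not a listed holiday, so it stands.
The 10-business-day extension runs from 2034-12-26 to 2035-01-09.
2035-01-09 falls on a Tuesday, which is a business day, so no adjustment is needed.
The 1 month extension carries 2035-01-09 to 2035-02-09.
2035-02-09 is a Friday and not a listed holiday, so it stands.
Deadline: 2035-02-09.

2035-02-09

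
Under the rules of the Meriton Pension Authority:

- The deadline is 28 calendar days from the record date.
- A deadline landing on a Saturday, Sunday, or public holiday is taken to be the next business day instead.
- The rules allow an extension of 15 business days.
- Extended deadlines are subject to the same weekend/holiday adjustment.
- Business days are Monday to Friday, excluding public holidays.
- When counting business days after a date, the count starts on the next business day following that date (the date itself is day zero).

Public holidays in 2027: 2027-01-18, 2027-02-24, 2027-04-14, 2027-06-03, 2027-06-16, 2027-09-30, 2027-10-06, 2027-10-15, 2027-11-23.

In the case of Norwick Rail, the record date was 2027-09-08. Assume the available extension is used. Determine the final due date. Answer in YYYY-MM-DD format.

From 2027-09-08, 28 calendar days later is 2027-10-06.
2027-10-06 falls on a listed holiday. Rolling to the next business day gives 2027-10-07, a Thursday.
Counting 15 further business days from 2027-10-07 reaches 2027-10-29.
2027-10-29 is a Friday and not a listed holiday, so it stands.
The final due date is 2027-10-29.

2027-10-29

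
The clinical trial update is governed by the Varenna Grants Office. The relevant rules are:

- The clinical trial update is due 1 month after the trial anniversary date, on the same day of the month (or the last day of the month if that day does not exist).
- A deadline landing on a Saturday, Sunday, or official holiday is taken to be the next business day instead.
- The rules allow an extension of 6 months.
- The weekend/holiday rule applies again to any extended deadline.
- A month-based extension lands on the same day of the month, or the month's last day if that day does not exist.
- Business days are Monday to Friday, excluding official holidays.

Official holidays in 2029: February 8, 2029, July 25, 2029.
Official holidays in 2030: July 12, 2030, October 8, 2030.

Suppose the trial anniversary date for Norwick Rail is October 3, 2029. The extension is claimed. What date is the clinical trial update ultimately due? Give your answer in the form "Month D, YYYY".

Moving 1 month forward from October 3, 2029 on the corresponding day gives November 3, 2029.
November 3, 2029 is a Saturday, so it moves to the next business day, November 5, 2029 (Monday).
Add 6 months to November 5, 2029: May 5, 2030.
Because May 5, 2030 is a Sunday, the deadline becomes May 6, 2030 (Monday).
Deadline: May 6, 2030.

May 6, 2030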